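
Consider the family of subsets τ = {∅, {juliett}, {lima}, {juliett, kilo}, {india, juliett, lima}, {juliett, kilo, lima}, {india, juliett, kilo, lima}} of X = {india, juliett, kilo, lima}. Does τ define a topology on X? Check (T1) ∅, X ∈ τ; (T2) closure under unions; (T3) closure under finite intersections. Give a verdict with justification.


τ is NOT a topology on X.

Axiom (T1): ∅ ∈ τ? Yes; X ∈ τ? Yes.
Axiom (T2/T3): check pairwise unions and intersections of members of τ.
Counterexample for (T2): {juliett} ∪ {lima} = {juliett, lima} ∉ τ. Therefore τ is NOT a topology.


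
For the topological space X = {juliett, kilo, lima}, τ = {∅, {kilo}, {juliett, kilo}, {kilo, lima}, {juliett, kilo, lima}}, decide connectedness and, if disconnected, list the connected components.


(X, τ) is connected.

Find clopen sets (U ∈ τ with X ∖ U ∈ τ):
  U = ∅, X ∖ U = {juliett, kilo, lima} — both open, so U is clopen.
  U = {juliett, kilo, lima}, X ∖ U = ∅ — both open, so U is clopen.
Only trivial clopens (∅ and X) exist, so (X, τ) is connected.
Compute connected components by grouping points that agree on all clopens:
  component: {juliett, kilo, lima}


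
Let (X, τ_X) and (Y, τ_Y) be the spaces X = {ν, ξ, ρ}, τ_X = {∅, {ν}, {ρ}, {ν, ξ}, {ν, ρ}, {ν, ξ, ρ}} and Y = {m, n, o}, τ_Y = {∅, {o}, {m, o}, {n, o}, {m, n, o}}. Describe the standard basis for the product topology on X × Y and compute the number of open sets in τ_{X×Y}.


Basis B = {∅ × ∅, {ν} × {o}, {ρ} × {o}, {ν} × {m, o}, {ν} × {n, o}, {ν, ξ} × {o}, {ν, ρ} × {o}, {ρ} × {m, o}, {ρ} × {n, o}, {ν} × {m, n, o}, {ν, ξ, ρ} × {o}, {ρ} × {m, n, o}, {ν, ξ} × {m, o}, {ν, ρ} × {m, o}, {ν, ξ} × {n, o}, {ν, ρ} × {n, o}, {ν, ξ} × {m, n, o}, {ν, ρ} × {m, n, o}, {ν, ξ, ρ} × {m, o}, {ν, ξ, ρ} × {n, o}, {ν, ξ, ρ} × {m, n, o}}; |τ_{X×Y}| = 70.

Enumerate products U × V with U ∈ τ_X, V ∈ τ_Y (deduplicated):
  ∅ × ∅ = {} (∅)
  {ν} × {o} = {(ν,o)}
  {ρ} × {o} = {(ρ,o)}
  {ν} × {m, o} = {(ν,m), (ν,o)}
  {ν} × {n, o} = {(ν,n), (ν,o)}
  {ν, ξ} × {o} = {(ν,o), (ξ,o)}
  {ν, ρ} × {o} = {(ν,o), (ρ,o)}
  {ρ} × {m, o} = {(ρ,m), (ρ,o)}
  {ρ} × {n, o} = {(ρ,n), (ρ,o)}
  {ν} × {m, n, o} = {(ν,m), (ν,n), (ν,o)}
  {ν, ξ, ρ} × {o} = {(ν,o), (ξ,o), (ρ,o)}
  {ρ} × {m, n, o} = {(ρ,m), (ρ,n), (ρ,o)}
  {ν, ξ} × {m, o} = {(ν,m), (ν,o), (ξ,m), (ξ,o)}
  {ν, ρ} × {m, o} = {(ν,m), (ν,o), (ρ,m), (ρ,o)}
  {ν, ξ} × {n, o} = {(ν,n), (ν,o), (ξ,n), (ξ,o)}
  {ν, ρ} × {n, o} = {(ν,n), (ν,o), (ρ,n), (ρ,o)}
  {ν, ξ} × {m, n, o} = {(ν,m), (ν,n), (ν,o), (ξ,m), (ξ,n), (ξ,o)}
  {ν, ρ} × {m, n, o} = {(ν,m), (ν,n), (ν,o), (ρ,m), (ρ,n), (ρ,o)}
  {ν, ξ, ρ} × {m, o} = {(ν,m), (ν,o), (ξ,m), (ξ,o), (ρ,m), (ρ,o)}
  {ν, ξ, ρ} × {n, o} = {(ν,n), (ν,o), (ξ,n), (ξ,o), (ρ,n), (ρ,o)}
  {ν, ξ, ρ} × {m, n, o} = {(ν,m), (ν,n), (ν,o), (ξ,m), (ξ,n), (ξ,o), (ρ,m), (ρ,n), (ρ,o)}
These 21 distinct sets form the basis B.
Close under arbitrary unions to get τ_{X×Y}; counting gives |τ_{X×Y}| = 70.


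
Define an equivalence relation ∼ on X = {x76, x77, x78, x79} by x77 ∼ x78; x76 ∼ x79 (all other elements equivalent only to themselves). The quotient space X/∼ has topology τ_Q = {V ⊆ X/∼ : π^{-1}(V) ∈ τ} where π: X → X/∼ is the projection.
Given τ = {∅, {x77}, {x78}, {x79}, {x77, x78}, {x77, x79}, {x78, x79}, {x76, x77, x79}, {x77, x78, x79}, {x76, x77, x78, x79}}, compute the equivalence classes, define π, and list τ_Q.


X/∼ = {[x76=x79], [x77=x78]}; |τ_Q| = 3.

Equivalence classes: [x76=x79], [x77=x78].
Quotient map π: X → X/∼ sends x76 ↦ [x76=x79], x77 ↦ [x77=x78], x78 ↦ [x77=x78], x79 ↦ [x76=x79].
For each subset V ⊆ X/∼, compute π^{-1}(V) ⊆ X and check whether π^{-1}(V) ∈ τ. V is open in τ_Q iff π^{-1}(V) ∈ τ.
  V = {}: π^{-1}(V) = ∅ ∈ τ ✓.
  V = {[x76=x79]}: π^{-1}(V) = {x76, x79} ∉ τ ✗.
  V = {[x77=x78]}: π^{-1}(V) = {x77, x78} ∈ τ ✓.
  V = {[x76=x79], [x77=x78]}: π^{-1}(V) = {x76, x77, x78, x79} ∈ τ ✓.
Open sets in the quotient: τ_Q = {{}, {[x77=x78]}, {[x76=x79], [x77=x78]}} (3 elements).


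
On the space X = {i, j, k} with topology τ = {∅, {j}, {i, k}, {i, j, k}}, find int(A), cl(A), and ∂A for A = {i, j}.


int(A) = {j}, cl(A) = {i, j, k}, ∂A = {i, k}.

Closed sets in (X, τ) are complements of opens:
  closed(X, τ) = {∅, {j}, {i, k}, {i, j, k}}.
int(A) = ⋃ {U ∈ τ : U ⊆ A}. Opens contained in A: ∅, {j}.
Taking the union of these: int(A) = {j}.
cl(A) = ⋂ {C closed : A ⊆ C}. Closed sets containing A: {i, j, k}.
Intersecting these: cl(A) = {i, j, k}.
∂A = cl(A) ∖ int(A) = {i, j, k} ∖ {j} = {i, k}.


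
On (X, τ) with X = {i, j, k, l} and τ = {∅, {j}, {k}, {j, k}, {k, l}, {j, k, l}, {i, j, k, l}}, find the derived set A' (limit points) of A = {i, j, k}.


A' = {i, l}

For each x ∈ X, list the open sets U ∈ τ with x ∈ U, then check whether U ∩ (A ∖ {x}) ≠ ∅ for every such U.
  x = i: opens ∋ x are {i, j, k, l}; each meets A ∖ {i}, so x IS a limit point.
  x = j: open {j} ∋ x has {j} ∩ (A ∖ {j}) = ∅, so x is NOT a limit point.
  x = k: open {k} ∋ x has {k} ∩ (A ∖ {k}) = ∅, so x is NOT a limit point.
  x = l: opens ∋ x are {k, l}, {j, k, l}, {i, j, k, l}; each meets A ∖ {l}, so x IS a limit point.
Collecting: A' = {i, l}.


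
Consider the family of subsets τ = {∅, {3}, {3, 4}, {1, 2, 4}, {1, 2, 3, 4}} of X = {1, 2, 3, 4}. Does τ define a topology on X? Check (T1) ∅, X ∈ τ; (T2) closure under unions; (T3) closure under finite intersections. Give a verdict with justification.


τ is NOT a topology on X.

Axiom (T1): ∅ ∈ τ? Yes; X ∈ τ? Yes.
Axiom (T2/T3): check pairwise unions and intersections of members of τ.
Counterexample for (T3): {3, 4} ∩ {1, 2, 4} = {4} ∉ τ. Therefore τ is NOT a topology.


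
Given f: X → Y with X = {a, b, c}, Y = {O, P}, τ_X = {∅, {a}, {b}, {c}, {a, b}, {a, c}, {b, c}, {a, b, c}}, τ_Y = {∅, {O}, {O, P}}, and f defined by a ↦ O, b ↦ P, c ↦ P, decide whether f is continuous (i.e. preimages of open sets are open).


f IS continuous.

Compute f^{-1}(U) for each U ∈ τ_Y:
  U = ∅: f^{-1}(U) = ∅ ∈ τ_X ✓.
  U = {O}: f^{-1}(U) = {a} ∈ τ_X ✓.
  U = {O, P}: f^{-1}(U) = {a, b, c} ∈ τ_X ✓.
Every preimage lies in τ_X, so f IS continuous.


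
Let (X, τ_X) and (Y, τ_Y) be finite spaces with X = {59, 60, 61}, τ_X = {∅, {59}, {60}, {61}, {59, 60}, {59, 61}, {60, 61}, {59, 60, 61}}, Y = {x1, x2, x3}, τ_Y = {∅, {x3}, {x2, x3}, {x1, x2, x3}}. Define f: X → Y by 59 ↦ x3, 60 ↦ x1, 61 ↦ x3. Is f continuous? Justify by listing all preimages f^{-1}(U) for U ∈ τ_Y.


f IS continuous.

Compute f^{-1}(U) for each U ∈ τ_Y:
  U = ∅: f^{-1}(U) = ∅ ∈ τ_X ✓.
  U = {x3}: f^{-1}(U) = {59, 61} ∈ τ_X ✓.
  U = {x2, x3}: f^{-1}(U) = {59, 61} ∈ τ_X ✓.
  U = {x1, x2, x3}: f^{-1}(U) = {59, 60, 61} ∈ τ_X ✓.
Every preimage lies in τ_X, so f IS continuous.


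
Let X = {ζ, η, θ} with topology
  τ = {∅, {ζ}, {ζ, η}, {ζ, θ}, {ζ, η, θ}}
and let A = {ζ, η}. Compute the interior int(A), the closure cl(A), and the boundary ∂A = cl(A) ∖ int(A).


int(A) = {ζ, η}, cl(A) = {ζ, η, θ}, ∂A = {θ}.

Closed sets in (X, τ) are complements of opens:
  closed(X, τ) = {∅, {η}, {θ}, {η, θ}, {ζ, η, θ}}.
int(A) = ⋃ {U ∈ τ : U ⊆ A}. Opens contained in A: ∅, {ζ}, {ζ, η}.
Taking the union of these: int(A) = {ζ, η}.
cl(A) = ⋂ {C closed : A ⊆ C}. Closed sets containing A: {ζ, η, θ}.
Intersecting these: cl(A) = {ζ, η, θ}.
∂A = cl(A) ∖ int(A) = {ζ, η, θ} ∖ {ζ, η} = {θ}.


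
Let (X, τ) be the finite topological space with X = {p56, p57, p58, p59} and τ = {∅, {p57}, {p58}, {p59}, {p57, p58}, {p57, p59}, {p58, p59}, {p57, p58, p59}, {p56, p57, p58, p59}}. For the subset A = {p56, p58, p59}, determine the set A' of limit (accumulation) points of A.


A' = {p56}

For each x ∈ X, list the open sets U ∈ τ with x ∈ U, then check whether U ∩ (A ∖ {x}) ≠ ∅ for every such U.
  x = p56: opens ∋ x are {p56, p57, p58, p59}; each meets A ∖ {p56}, so x IS a limit point.
  x = p57: open {p57} ∋ x has {p57} ∩ (A ∖ {p57}) = ∅, so x is NOT a limit point.
  x = p58: open {p58} ∋ x has {p58} ∩ (A ∖ {p58}) = ∅, so x is NOT a limit point.
  x = p59: open {p59} ∋ x has {p59} ∩ (A ∖ {p59}) = ∅, so x is NOT a limit point.
Collecting: A' = {p56}.


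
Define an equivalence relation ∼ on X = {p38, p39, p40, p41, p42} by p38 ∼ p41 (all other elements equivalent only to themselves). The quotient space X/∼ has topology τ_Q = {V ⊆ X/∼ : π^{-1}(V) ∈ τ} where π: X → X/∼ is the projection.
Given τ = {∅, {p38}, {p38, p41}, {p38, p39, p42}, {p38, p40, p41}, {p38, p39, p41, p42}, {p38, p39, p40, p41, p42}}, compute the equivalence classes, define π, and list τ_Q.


X/∼ = {[p38=p41], [p39], [p40], [p42]}; |τ_Q| = 5.

Equivalence classes: [p38=p41], [p39], [p40], [p42].
Quotient map π: X → X/∼ sends p38 ↦ [p38=p41], p39 ↦ [p39], p40 ↦ [p40], p41 ↦ [p38=p41], p42 ↦ [p42].
For each subset V ⊆ X/∼, compute π^{-1}(V) ⊆ X and check whether π^{-1}(V) ∈ τ. V is open in τ_Q iff π^{-1}(V) ∈ τ.
  V = {}: π^{-1}(V) = ∅ ∈ τ ✓.
  V = {[p38=p41]}: π^{-1}(V) = {p38, p41} ∈ τ ✓.
  V = {[p39]}: π^{-1}(V) = {p39} ∉ τ ✗.
  V = {[p38=p41], [p39]}: π^{-1}(V) = {p38, p39, p41} ∉ τ ✗.
  V = {[p40]}: π^{-1}(V) = {p40} ∉ τ ✗.
  V = {[p38=p41], [p40]}: π^{-1}(V) = {p38, p40, p41} ∈ τ ✓.
  V = {[p39], [p40]}: π^{-1}(V) = {p39, p40} ∉ τ ✗.
  V = {[p38=p41], [p39], [p40]}: π^{-1}(V) = {p38, p39, p40, p41} ∉ τ ✗.
  V = {[p42]}: π^{-1}(V) = {p42} ∉ τ ✗.
  V = {[p38=p41], [p42]}: π^{-1}(V) = {p38, p41, p42} ∉ τ ✗.
  V = {[p39], [p42]}: π^{-1}(V) = {p39, p42} ∉ τ ✗.
  V = {[p38=p41], [p39], [p42]}: π^{-1}(V) = {p38, p39, p41, p42} ∈ τ ✓.
  V = {[p40], [p42]}: π^{-1}(V) = {p40, p42} ∉ τ ✗.
  V = {[p38=p41], [p40], [p42]}: π^{-1}(V) = {p38, p40, p41, p42} ∉ τ ✗.
  V = {[p39], [p40], [p42]}: π^{-1}(V) = {p39, p40, p42} ∉ τ ✗.
  V = {[p38=p41], [p39], [p40], [p42]}: π^{-1}(V) = {p38, p39, p40, p41, p42} ∈ τ ✓.
Open sets in the quotient: τ_Q = {{}, {[p38=p41]}, {[p38=p41], [p40]}, {[p38=p41], [p39], [p42]}, {[p38=p41], [p39], [p40], [p42]}} (5 elements).


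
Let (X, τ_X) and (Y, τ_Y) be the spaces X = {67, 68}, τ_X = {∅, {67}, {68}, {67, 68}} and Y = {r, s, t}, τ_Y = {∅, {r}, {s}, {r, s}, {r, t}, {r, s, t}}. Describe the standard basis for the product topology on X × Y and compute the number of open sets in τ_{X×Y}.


Basis B = {∅ × ∅, {67} × {r}, {67} × {s}, {68} × {r}, {68} × {s}, {67} × {r, s}, {67} × {r, t}, {67, 68} × {r}, {67, 68} × {s}, {68} × {r, s}, {68} × {r, t}, {67} × {r, s, t}, {68} × {r, s, t}, {67, 68} × {r, s}, {67, 68} × {r, t}, {67, 68} × {r, s, t}}; |τ_{X×Y}| = 36.

Enumerate products U × V with U ∈ τ_X, V ∈ τ_Y (deduplicated):
  ∅ × ∅ = {} (∅)
  {67} × {r} = {(67,r)}
  {67} × {s} = {(67,s)}
  {68} × {r} = {(68,r)}
  {68} × {s} = {(68,s)}
  {67} × {r, s} = {(67,r), (67,s)}
  {67} × {r, t} = {(67,r), (67,t)}
  {67, 68} × {r} = {(67,r), (68,r)}
  {67, 68} × {s} = {(67,s), (68,s)}
  {68} × {r, s} = {(68,r), (68,s)}
  {68} × {r, t} = {(68,r), (68,t)}
  {67} × {r, s, t} = {(67,r), (67,s), (67,t)}
  {68} × {r, s, t} = {(68,r), (68,s), (68,t)}
  {67, 68} × {r, s} = {(67,r), (67,s), (68,r), (68,s)}
  {67, 68} × {r, t} = {(67,r), (67,t), (68,r), (68,t)}
  {67, 68} × {r, s, t} = {(67,r), (67,s), (67,t), (68,r), (68,s), (68,t)}
These 16 distinct sets form the basis B.
Close under arbitrary unions to get τ_{X×Y}; counting gives |τ_{X×Y}| = 36.


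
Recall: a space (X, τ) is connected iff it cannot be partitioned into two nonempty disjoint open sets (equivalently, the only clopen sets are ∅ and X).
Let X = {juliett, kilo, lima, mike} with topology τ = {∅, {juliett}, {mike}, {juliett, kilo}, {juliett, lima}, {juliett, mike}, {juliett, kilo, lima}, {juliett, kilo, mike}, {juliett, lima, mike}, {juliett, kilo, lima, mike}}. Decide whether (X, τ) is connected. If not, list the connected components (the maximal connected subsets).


(X, τ) is disconnected; components = [{mike}, {juliett, kilo, lima}].

Find clopen sets (U ∈ τ with X ∖ U ∈ τ):
  U = ∅, X ∖ U = {juliett, kilo, lima, mike} — both open, so U is clopen.
  U = {mike}, X ∖ U = {juliett, kilo, lima} — both open, so U is clopen.
  U = {juliett, kilo, lima}, X ∖ U = {mike} — both open, so U is clopen.
  U = {juliett, kilo, lima, mike}, X ∖ U = ∅ — both open, so U is clopen.
Nontrivial clopen(s) exist: e.g. {mike}. So (X, τ) is disconnected.
Compute connected components by grouping points that agree on all clopens:
  component: {mike}
  component: {juliett, kilo, lima}


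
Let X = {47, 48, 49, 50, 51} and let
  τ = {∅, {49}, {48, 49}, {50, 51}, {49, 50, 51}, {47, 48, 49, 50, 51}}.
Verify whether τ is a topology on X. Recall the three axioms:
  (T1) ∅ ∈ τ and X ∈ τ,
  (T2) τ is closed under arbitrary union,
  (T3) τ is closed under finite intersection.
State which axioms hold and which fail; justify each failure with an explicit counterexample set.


τ is NOT a topology on X.

Axiom (T1): ∅ ∈ τ? Yes; X ∈ τ? Yes.
Axiom (T2/T3): check pairwise unions and intersections of members of τ.
Counterexample for (T2): {48, 49} ∪ {50, 51} = {48, 49, 50, 51} ∉ τ. Therefore τ is NOT a topology.


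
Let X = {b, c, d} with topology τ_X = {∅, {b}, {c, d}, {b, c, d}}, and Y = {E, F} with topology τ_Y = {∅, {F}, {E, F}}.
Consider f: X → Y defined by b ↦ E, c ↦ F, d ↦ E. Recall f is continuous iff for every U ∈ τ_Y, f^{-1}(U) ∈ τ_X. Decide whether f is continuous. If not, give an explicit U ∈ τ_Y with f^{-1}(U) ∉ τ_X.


f is NOT continuous.

Compute f^{-1}(U) for each U ∈ τ_Y:
  U = ∅: f^{-1}(U) = ∅ ∈ τ_X ✓.
  U = {F}: f^{-1}(U) = {c} ∉ τ_X ✗.
  U = {E, F}: f^{-1}(U) = {b, c, d} ∈ τ_X ✓.
Found U = {F} with f^{-1}(U) = {c} not in τ_X. Therefore f is NOT continuous.


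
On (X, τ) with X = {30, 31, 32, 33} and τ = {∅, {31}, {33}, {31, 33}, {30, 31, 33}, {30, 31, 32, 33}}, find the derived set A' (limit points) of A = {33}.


A' = {30, 32}

For each x ∈ X, list the open sets U ∈ τ with x ∈ U, then check whether U ∩ (A ∖ {x}) ≠ ∅ for every such U.
  x = 30: opens ∋ x are {30, 31, 33}, {30, 31, 32, 33}; each meets A ∖ {30}, so x IS a limit point.
  x = 31: open {31} ∋ x has {31} ∩ (A ∖ {31}) = ∅, so x is NOT a limit point.
  x = 32: opens ∋ x are {30, 31, 32, 33}; each meets A ∖ {32}, so x IS a limit point.
  x = 33: open {33} ∋ x has {33} ∩ (A ∖ {33}) = ∅, so x is NOT a limit point.
Collecting: A' = {30, 32}.


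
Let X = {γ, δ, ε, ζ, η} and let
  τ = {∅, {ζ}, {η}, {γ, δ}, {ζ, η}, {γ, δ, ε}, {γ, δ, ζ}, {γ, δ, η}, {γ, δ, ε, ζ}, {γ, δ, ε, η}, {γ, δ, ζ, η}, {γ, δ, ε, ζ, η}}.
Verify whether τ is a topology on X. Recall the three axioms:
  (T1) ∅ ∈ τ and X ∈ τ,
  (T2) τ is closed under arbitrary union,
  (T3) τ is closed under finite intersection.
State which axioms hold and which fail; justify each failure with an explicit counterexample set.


τ IS a topology on X.

Axiom (T1): ∅ ∈ τ? Yes; X ∈ τ? Yes.
Axiom (T2/T3): check pairwise unions and intersections of members of τ.
All pairwise intersections and unions checked — each lies in τ. Therefore τ satisfies (T1), (T2), (T3): it IS a topology on X.


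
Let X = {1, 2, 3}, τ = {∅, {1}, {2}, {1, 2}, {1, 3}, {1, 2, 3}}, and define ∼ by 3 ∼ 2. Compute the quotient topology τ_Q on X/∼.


X/∼ = {[1], [2=3]}; |τ_Q| = 3.

Equivalence classes: [1], [2=3].
Quotient map π: X → X/∼ sends 1 ↦ [1], 2 ↦ [2=3], 3 ↦ [2=3].
For each subset V ⊆ X/∼, compute π^{-1}(V) ⊆ X and check whether π^{-1}(V) ∈ τ. V is open in τ_Q iff π^{-1}(V) ∈ τ.
  V = {}: π^{-1}(V) = ∅ ∈ τ ✓.
  V = {[1]}: π^{-1}(V) = {1} ∈ τ ✓.
  V = {[2=3]}: π^{-1}(V) = {2, 3} ∉ τ ✗.
  V = {[1], [2=3]}: π^{-1}(V) = {1, 2, 3} ∈ τ ✓.
Open sets in the quotient: τ_Q = {{}, {[1]}, {[1], [2=3]}} (3 elements).


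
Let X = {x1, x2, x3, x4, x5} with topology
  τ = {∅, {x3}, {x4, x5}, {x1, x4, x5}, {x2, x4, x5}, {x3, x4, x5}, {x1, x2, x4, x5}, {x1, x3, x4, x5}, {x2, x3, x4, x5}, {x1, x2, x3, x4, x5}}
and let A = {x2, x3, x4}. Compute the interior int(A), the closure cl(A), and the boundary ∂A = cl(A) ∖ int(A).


int(A) = {x3}, cl(A) = {x1, x2, x3, x4, x5}, ∂A = {x1, x2, x4, x5}.

Closed sets in (X, τ) are complements of opens:
  closed(X, τ) = {∅, {x1}, {x2}, {x3}, {x1, x2}, {x1, x3}, {x2, x3}, {x1, x2, x3}, {x1, x2, x4, x5}, {x1, x2, x3, x4, x5}}.
int(A) = ⋃ {U ∈ τ : U ⊆ A}. Opens contained in A: ∅, {x3}.
Taking the union of these: int(A) = {x3}.
cl(A) = ⋂ {C closed : A ⊆ C}. Closed sets containing A: {x1, x2, x3, x4, x5}.
Intersecting these: cl(A) = {x1, x2, x3, x4, x5}.
∂A = cl(A) ∖ int(A) = {x1, x2, x3, x4, x5} ∖ {x3} = {x1, x2, x4, x5}.


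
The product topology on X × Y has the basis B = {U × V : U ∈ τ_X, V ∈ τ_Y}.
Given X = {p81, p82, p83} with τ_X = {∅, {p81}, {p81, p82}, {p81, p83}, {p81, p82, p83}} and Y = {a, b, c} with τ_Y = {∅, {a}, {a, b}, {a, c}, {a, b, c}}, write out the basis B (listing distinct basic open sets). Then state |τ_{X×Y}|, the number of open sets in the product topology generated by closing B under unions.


Basis B = {∅ × ∅, {p81} × {a}, {p81} × {a, b}, {p81} × {a, c}, {p81, p82} × {a}, {p81, p83} × {a}, {p81} × {a, b, c}, {p81, p82, p83} × {a}, {p81, p82} × {a, b}, {p81, p83} × {a, b}, {p81, p82} × {a, c}, {p81, p83} × {a, c}, {p81, p82} × {a, b, c}, {p81, p83} × {a, b, c}, {p81, p82, p83} × {a, b}, {p81, p82, p83} × {a, c}, {p81, p82, p83} × {a, b, c}}; |τ_{X×Y}| = 48.

Enumerate products U × V with U ∈ τ_X, V ∈ τ_Y (deduplicated):
  ∅ × ∅ = {} (∅)
  {p81} × {a} = {(p81,a)}
  {p81} × {a, b} = {(p81,a), (p81,b)}
  {p81} × {a, c} = {(p81,a), (p81,c)}
  {p81, p82} × {a} = {(p81,a), (p82,a)}
  {p81, p83} × {a} = {(p81,a), (p83,a)}
  {p81} × {a, b, c} = {(p81,a), (p81,b), (p81,c)}
  {p81, p82, p83} × {a} = {(p81,a), (p82,a), (p83,a)}
  {p81, p82} × {a, b} = {(p81,a), (p81,b), (p82,a), (p82,b)}
  {p81, p83} × {a, b} = {(p81,a), (p81,b), (p83,a), (p83,b)}
  {p81, p82} × {a, c} = {(p81,a), (p81,c), (p82,a), (p82,c)}
  {p81, p83} × {a, c} = {(p81,a), (p81,c), (p83,a), (p83,c)}
  {p81, p82} × {a, b, c} = {(p81,a), (p81,b), (p81,c), (p82,a), (p82,b), (p82,c)}
  {p81, p83} × {a, b, c} = {(p81,a), (p81,b), (p81,c), (p83,a), (p83,b), (p83,c)}
  {p81, p82, p83} × {a, b} = {(p81,a), (p81,b), (p82,a), (p82,b), (p83,a), (p83,b)}
  {p81, p82, p83} × {a, c} = {(p81,a), (p81,c), (p82,a), (p82,c), (p83,a), (p83,c)}
  {p81, p82, p83} × {a, b, c} = {(p81,a), (p81,b), (p81,c), (p82,a), (p82,b), (p82,c), (p83,a), (p83,b), (p83,c)}
These 17 distinct sets form the basis B.
Close under arbitrary unions to get τ_{X×Y}; counting gives |τ_{X×Y}| = 48.


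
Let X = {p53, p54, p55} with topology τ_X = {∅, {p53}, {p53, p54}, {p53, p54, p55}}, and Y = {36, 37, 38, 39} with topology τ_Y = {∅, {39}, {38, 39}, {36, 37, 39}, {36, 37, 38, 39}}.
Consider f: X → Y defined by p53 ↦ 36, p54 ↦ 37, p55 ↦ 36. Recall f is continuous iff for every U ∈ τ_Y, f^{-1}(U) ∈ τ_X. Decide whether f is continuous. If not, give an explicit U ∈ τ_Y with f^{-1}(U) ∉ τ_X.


f IS continuous.

Compute f^{-1}(U) for each U ∈ τ_Y:
  U = ∅: f^{-1}(U) = ∅ ∈ τ_X ✓.
  U = {39}: f^{-1}(U) = ∅ ∈ τ_X ✓.
  U = {38, 39}: f^{-1}(U) = ∅ ∈ τ_X ✓.
  U = {36, 37, 39}: f^{-1}(U) = {p53, p54, p55} ∈ τ_X ✓.
  U = {36, 37, 38, 39}: f^{-1}(U) = {p53, p54, p55} ∈ τ_X ✓.
Every preimage lies in τ_X, so f IS continuous.


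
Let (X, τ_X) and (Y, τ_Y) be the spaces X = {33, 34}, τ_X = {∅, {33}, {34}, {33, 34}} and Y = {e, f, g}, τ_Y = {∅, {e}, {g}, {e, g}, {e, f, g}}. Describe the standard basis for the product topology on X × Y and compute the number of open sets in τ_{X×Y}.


Basis B = {∅ × ∅, {33} × {e}, {33} × {g}, {34} × {e}, {34} × {g}, {33} × {e, g}, {33, 34} × {e}, {33, 34} × {g}, {34} × {e, g}, {33} × {e, f, g}, {34} × {e, f, g}, {33, 34} × {e, g}, {33, 34} × {e, f, g}}; |τ_{X×Y}| = 25.

Enumerate products U × V with U ∈ τ_X, V ∈ τ_Y (deduplicated):
  ∅ × ∅ = {} (∅)
  {33} × {e} = {(33,e)}
  {33} × {g} = {(33,g)}
  {34} × {e} = {(34,e)}
  {34} × {g} = {(34,g)}
  {33} × {e, g} = {(33,e), (33,g)}
  {33, 34} × {e} = {(33,e), (34,e)}
  {33, 34} × {g} = {(33,g), (34,g)}
  {34} × {e, g} = {(34,e), (34,g)}
  {33} × {e, f, g} = {(33,e), (33,f), (33,g)}
  {34} × {e, f, g} = {(34,e), (34,f), (34,g)}
  {33, 34} × {e, g} = {(33,e), (33,g), (34,e), (34,g)}
  {33, 34} × {e, f, g} = {(33,e), (33,f), (33,g), (34,e), (34,f), (34,g)}
These 13 distinct sets form the basis B.
Close under arbitrary unions to get τ_{X×Y}; counting gives |τ_{X×Y}| = 25.


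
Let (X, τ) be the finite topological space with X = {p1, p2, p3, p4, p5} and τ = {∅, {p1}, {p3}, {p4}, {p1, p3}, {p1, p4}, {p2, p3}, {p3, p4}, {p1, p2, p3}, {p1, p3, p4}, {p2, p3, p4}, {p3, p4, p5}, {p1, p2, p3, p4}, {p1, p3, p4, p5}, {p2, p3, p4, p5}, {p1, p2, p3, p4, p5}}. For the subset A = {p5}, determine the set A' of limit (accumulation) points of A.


A' = ∅

For each x ∈ X, list the open sets U ∈ τ with x ∈ U, then check whether U ∩ (A ∖ {x}) ≠ ∅ for every such U.
  x = p1: open {p1} ∋ x has {p1} ∩ (A ∖ {p1}) = ∅, so x is NOT a limit point.
  x = p2: open {p2, p3} ∋ x has {p2, p3} ∩ (A ∖ {p2}) = ∅, so x is NOT a limit point.
  x = p3: open {p3} ∋ x has {p3} ∩ (A ∖ {p3}) = ∅, so x is NOT a limit point.
  x = p4: open {p4} ∋ x has {p4} ∩ (A ∖ {p4}) = ∅, so x is NOT a limit point.
  x = p5: open {p3, p4, p5} ∋ x has {p3, p4, p5} ∩ (A ∖ {p5}) = ∅, so x is NOT a limit point.
Collecting: A' = ∅.


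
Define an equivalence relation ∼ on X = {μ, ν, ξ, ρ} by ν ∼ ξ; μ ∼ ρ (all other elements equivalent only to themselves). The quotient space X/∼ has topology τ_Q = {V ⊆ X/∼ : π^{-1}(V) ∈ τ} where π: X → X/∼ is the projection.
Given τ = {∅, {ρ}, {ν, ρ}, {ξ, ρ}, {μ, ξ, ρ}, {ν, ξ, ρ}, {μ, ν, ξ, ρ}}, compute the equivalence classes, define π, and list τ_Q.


X/∼ = {[μ=ρ], [ν=ξ]}; |τ_Q| = 2.

Equivalence classes: [μ=ρ], [ν=ξ].
Quotient map π: X → X/∼ sends μ ↦ [μ=ρ], ν ↦ [ν=ξ], ξ ↦ [ν=ξ], ρ ↦ [μ=ρ].
For each subset V ⊆ X/∼, compute π^{-1}(V) ⊆ X and check whether π^{-1}(V) ∈ τ. V is open in τ_Q iff π^{-1}(V) ∈ τ.
  V = {}: π^{-1}(V) = ∅ ∈ τ ✓.
  V = {[μ=ρ]}: π^{-1}(V) = {μ, ρ} ∉ τ ✗.
  V = {[ν=ξ]}: π^{-1}(V) = {ν, ξ} ∉ τ ✗.
  V = {[μ=ρ], [ν=ξ]}: π^{-1}(V) = {μ, ν, ξ, ρ} ∈ τ ✓.
Open sets in the quotient: τ_Q = {{}, {[μ=ρ], [ν=ξ]}} (2 elements).


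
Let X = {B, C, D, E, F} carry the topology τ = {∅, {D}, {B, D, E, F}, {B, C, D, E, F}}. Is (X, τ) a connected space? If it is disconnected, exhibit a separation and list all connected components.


(X, τ) is connected.

Find clopen sets (U ∈ τ with X ∖ U ∈ τ):
  U = ∅, X ∖ U = {B, C, D, E, F} — both open, so U is clopen.
  U = {B, C, D, E, F}, X ∖ U = ∅ — both open, so U is clopen.
Only trivial clopens (∅ and X) exist, so (X, τ) is connected.
Compute connected components by grouping points that agree on all clopens:
  component: {B, C, D, E, F}


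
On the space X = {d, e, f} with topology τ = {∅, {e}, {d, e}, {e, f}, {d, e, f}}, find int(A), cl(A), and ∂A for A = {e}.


int(A) = {e}, cl(A) = {d, e, f}, ∂A = {d, f}.

Closed sets in (X, τ) are complements of opens:
  closed(X, τ) = {∅, {d}, {f}, {d, f}, {d, e, f}}.
int(A) = ⋃ {U ∈ τ : U ⊆ A}. Opens contained in A: ∅, {e}.
Taking the union of these: int(A) = {e}.
cl(A) = ⋂ {C closed : A ⊆ C}. Closed sets containing A: {d, e, f}.
Intersecting these: cl(A) = {d, e, f}.
∂A = cl(A) ∖ int(A) = {d, e, f} ∖ {e} = {d, f}.


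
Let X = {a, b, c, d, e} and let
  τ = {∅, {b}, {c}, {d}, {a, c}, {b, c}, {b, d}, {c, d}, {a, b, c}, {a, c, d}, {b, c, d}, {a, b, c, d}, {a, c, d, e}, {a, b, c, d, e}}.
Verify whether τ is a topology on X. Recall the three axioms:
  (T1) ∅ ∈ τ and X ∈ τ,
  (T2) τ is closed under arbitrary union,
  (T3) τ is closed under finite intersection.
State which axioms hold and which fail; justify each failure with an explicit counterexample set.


τ IS a topology on X.

Axiom (T1): ∅ ∈ τ? Yes; X ∈ τ? Yes.
Axiom (T2/T3): check pairwise unions and intersections of members of τ.
All pairwise intersections and unions checked — each lies in τ. Therefore τ satisfies (T1), (T2), (T3): it IS a topology on X.


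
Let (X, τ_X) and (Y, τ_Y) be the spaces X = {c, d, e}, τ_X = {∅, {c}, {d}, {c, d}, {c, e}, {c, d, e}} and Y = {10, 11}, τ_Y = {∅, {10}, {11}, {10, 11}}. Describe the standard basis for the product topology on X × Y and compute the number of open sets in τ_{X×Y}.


Basis B = {∅ × ∅, {c} × {10}, {c} × {11}, {d} × {10}, {d} × {11}, {c} × {10, 11}, {c, d} × {10}, {c, e} × {10}, {c, d} × {11}, {c, e} × {11}, {d} × {10, 11}, {c, d, e} × {10}, {c, d, e} × {11}, {c, d} × {10, 11}, {c, e} × {10, 11}, {c, d, e} × {10, 11}}; |τ_{X×Y}| = 36.

Enumerate products U × V with U ∈ τ_X, V ∈ τ_Y (deduplicated):
  ∅ × ∅ = {} (∅)
  {c} × {10} = {(c,10)}
  {c} × {11} = {(c,11)}
  {d} × {10} = {(d,10)}
  {d} × {11} = {(d,11)}
  {c} × {10, 11} = {(c,10), (c,11)}
  {c, d} × {10} = {(c,10), (d,10)}
  {c, e} × {10} = {(c,10), (e,10)}
  {c, d} × {11} = {(c,11), (d,11)}
  {c, e} × {11} = {(c,11), (e,11)}
  {d} × {10, 11} = {(d,10), (d,11)}
  {c, d, e} × {10} = {(c,10), (d,10), (e,10)}
  {c, d, e} × {11} = {(c,11), (d,11), (e,11)}
  {c, d} × {10, 11} = {(c,10), (c,11), (d,10), (d,11)}
  {c, e} × {10, 11} = {(c,10), (c,11), (e,10), (e,11)}
  {c, d, e} × {10, 11} = {(c,10), (c,11), (d,10), (d,11), (e,10), (e,11)}
These 16 distinct sets form the basis B.
Close under arbitrary unions to get τ_{X×Y}; counting gives |τ_{X×Y}| = 36.


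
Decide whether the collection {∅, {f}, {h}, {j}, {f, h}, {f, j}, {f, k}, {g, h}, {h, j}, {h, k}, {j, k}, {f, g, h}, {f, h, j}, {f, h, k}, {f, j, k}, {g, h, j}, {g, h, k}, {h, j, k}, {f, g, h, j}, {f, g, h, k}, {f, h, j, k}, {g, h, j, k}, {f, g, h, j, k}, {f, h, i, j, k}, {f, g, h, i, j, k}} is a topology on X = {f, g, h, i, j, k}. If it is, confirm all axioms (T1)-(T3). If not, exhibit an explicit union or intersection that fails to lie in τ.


τ is NOT a topology on X.

Axiom (T1): ∅ ∈ τ? Yes; X ∈ τ? Yes.
Axiom (T2/T3): check pairwise unions and intersections of members of τ.
Counterexample for (T3): {f, k} ∩ {h, k} = {k} ∉ τ. Therefore τ is NOT a topology.


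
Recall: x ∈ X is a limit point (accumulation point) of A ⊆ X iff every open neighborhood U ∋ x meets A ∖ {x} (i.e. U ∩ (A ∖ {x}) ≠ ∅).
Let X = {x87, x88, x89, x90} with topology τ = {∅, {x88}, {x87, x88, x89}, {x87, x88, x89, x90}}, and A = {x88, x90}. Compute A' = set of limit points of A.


A' = {x87, x89, x90}

For each x ∈ X, list the open sets U ∈ τ with x ∈ U, then check whether U ∩ (A ∖ {x}) ≠ ∅ for every such U.
  x = x87: opens ∋ x are {x87, x88, x89}, {x87, x88, x89, x90}; each meets A ∖ {x87}, so x IS a limit point.
  x = x88: open {x88} ∋ x has {x88} ∩ (A ∖ {x88}) = ∅, so x is NOT a limit point.
  x = x89: opens ∋ x are {x87, x88, x89}, {x87, x88, x89, x90}; each meets A ∖ {x89}, so x IS a limit point.
  x = x90: opens ∋ x are {x87, x88, x89, x90}; each meets A ∖ {x90}, so x IS a limit point.
Collecting: A' = {x87, x89, x90}.


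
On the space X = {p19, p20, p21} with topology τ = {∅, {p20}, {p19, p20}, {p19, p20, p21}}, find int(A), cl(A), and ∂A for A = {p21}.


int(A) = ∅, cl(A) = {p21}, ∂A = {p21}.

Closed sets in (X, τ) are complements of opens:
  closed(X, τ) = {∅, {p21}, {p19, p21}, {p19, p20, p21}}.
int(A) = ⋃ {U ∈ τ : U ⊆ A}. Opens contained in A: ∅.
Taking the union of these: int(A) = ∅.
cl(A) = ⋂ {C closed : A ⊆ C}. Closed sets containing A: {p21}, {p19, p21}, {p19, p20, p21}.
Intersecting these: cl(A) = {p21}.
∂A = cl(A) ∖ int(A) = {p21} ∖ ∅ = {p21}.


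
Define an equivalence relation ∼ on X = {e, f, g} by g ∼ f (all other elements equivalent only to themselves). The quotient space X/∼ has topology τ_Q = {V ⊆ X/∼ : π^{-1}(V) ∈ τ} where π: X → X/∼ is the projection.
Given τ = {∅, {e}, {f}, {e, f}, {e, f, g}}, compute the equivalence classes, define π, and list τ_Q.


X/∼ = {[e], [f=g]}; |τ_Q| = 3.

Equivalence classes: [e], [f=g].
Quotient map π: X → X/∼ sends e ↦ [e], f ↦ [f=g], g ↦ [f=g].
For each subset V ⊆ X/∼, compute π^{-1}(V) ⊆ X and check whether π^{-1}(V) ∈ τ. V is open in τ_Q iff π^{-1}(V) ∈ τ.
  V = {}: π^{-1}(V) = ∅ ∈ τ ✓.
  V = {[e]}: π^{-1}(V) = {e} ∈ τ ✓.
  V = {[f=g]}: π^{-1}(V) = {f, g} ∉ τ ✗.
  V = {[e], [f=g]}: π^{-1}(V) = {e, f, g} ∈ τ ✓.
Open sets in the quotient: τ_Q = {{}, {[e]}, {[e], [f=g]}} (3 elements).


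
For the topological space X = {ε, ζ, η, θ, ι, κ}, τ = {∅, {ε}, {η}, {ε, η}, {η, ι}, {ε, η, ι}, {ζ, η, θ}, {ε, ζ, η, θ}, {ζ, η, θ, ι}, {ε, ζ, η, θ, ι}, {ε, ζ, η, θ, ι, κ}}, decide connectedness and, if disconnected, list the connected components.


(X, τ) is connected.

Find clopen sets (U ∈ τ with X ∖ U ∈ τ):
  U = ∅, X ∖ U = {ε, ζ, η, θ, ι, κ} — both open, so U is clopen.
  U = {ε, ζ, η, θ, ι, κ}, X ∖ U = ∅ — both open, so U is clopen.
Only trivial clopens (∅ and X) exist, so (X, τ) is connected.
Compute connected components by grouping points that agree on all clopens:
  component: {ε, ζ, η, θ, ι, κ}


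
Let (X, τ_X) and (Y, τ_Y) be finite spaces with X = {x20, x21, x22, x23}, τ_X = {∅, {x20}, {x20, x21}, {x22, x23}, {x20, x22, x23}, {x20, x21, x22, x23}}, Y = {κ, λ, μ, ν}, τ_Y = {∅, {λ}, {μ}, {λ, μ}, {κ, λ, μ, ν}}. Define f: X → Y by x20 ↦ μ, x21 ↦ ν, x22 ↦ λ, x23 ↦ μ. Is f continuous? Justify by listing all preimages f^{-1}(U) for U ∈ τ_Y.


f is NOT continuous.

Compute f^{-1}(U) for each U ∈ τ_Y:
  U = ∅: f^{-1}(U) = ∅ ∈ τ_X ✓.
  U = {λ}: f^{-1}(U) = {x22} ∉ τ_X ✗.
  U = {μ}: f^{-1}(U) = {x20, x23} ∉ τ_X ✗.
  U = {λ, μ}: f^{-1}(U) = {x20, x22, x23} ∈ τ_X ✓.
  U = {κ, λ, μ, ν}: f^{-1}(U) = {x20, x21, x22, x23} ∈ τ_X ✓.
Found U = {λ} with f^{-1}(U) = {x22} not in τ_X. Therefore f is NOT continuous.


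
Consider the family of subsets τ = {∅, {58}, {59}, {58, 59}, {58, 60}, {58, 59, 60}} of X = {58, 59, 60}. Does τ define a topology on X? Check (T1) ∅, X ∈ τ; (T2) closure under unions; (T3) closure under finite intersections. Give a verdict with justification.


τ IS a topology on X.

Axiom (T1): ∅ ∈ τ? Yes; X ∈ τ? Yes.
Axiom (T2/T3): check pairwise unions and intersections of members of τ.
All pairwise intersections and unions checked — each lies in τ. Therefore τ satisfies (T1), (T2), (T3): it IS a topology on X.


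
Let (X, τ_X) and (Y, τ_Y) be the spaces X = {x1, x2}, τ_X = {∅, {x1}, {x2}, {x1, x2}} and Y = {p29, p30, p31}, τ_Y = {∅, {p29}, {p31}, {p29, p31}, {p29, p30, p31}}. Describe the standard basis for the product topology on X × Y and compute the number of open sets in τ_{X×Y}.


Basis B = {∅ × ∅, {x1} × {p29}, {x1} × {p31}, {x2} × {p29}, {x2} × {p31}, {x1} × {p29, p31}, {x1, x2} × {p29}, {x1, x2} × {p31}, {x2} × {p29, p31}, {x1} × {p29, p30, p31}, {x2} × {p29, p30, p31}, {x1, x2} × {p29, p31}, {x1, x2} × {p29, p30, p31}}; |τ_{X×Y}| = 25.

Enumerate products U × V with U ∈ τ_X, V ∈ τ_Y (deduplicated):
  ∅ × ∅ = {} (∅)
  {x1} × {p29} = {(x1,p29)}
  {x1} × {p31} = {(x1,p31)}
  {x2} × {p29} = {(x2,p29)}
  {x2} × {p31} = {(x2,p31)}
  {x1} × {p29, p31} = {(x1,p29), (x1,p31)}
  {x1, x2} × {p29} = {(x1,p29), (x2,p29)}
  {x1, x2} × {p31} = {(x1,p31), (x2,p31)}
  {x2} × {p29, p31} = {(x2,p29), (x2,p31)}
  {x1} × {p29, p30, p31} = {(x1,p29), (x1,p30), (x1,p31)}
  {x2} × {p29, p30, p31} = {(x2,p29), (x2,p30), (x2,p31)}
  {x1, x2} × {p29, p31} = {(x1,p29), (x1,p31), (x2,p29), (x2,p31)}
  {x1, x2} × {p29, p30, p31} = {(x1,p29), (x1,p30), (x1,p31), (x2,p29), (x2,p30), (x2,p31)}
These 13 distinct sets form the basis B.
Close under arbitrary unions to get τ_{X×Y}; counting gives |τ_{X×Y}| = 25.


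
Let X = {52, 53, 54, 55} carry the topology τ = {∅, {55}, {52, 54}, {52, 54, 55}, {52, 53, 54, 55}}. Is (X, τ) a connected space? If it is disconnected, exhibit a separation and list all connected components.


(X, τ) is connected.

Find clopen sets (U ∈ τ with X ∖ U ∈ τ):
  U = ∅, X ∖ U = {52, 53, 54, 55} — both open, so U is clopen.
  U = {52, 53, 54, 55}, X ∖ U = ∅ — both open, so U is clopen.
Only trivial clopens (∅ and X) exist, so (X, τ) is connected.
Compute connected components by grouping points that agree on all clopens:
  component: {52, 53, 54, 55}


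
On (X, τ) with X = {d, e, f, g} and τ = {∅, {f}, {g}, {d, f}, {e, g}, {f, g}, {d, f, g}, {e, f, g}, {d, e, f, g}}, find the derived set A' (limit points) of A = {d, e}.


A' = ∅

For each x ∈ X, list the open sets U ∈ τ with x ∈ U, then check whether U ∩ (A ∖ {x}) ≠ ∅ for every such U.
  x = d: open {d, f} ∋ x has {d, f} ∩ (A ∖ {d}) = ∅, so x is NOT a limit point.
  x = e: open {e, g} ∋ x has {e, g} ∩ (A ∖ {e}) = ∅, so x is NOT a limit point.
  x = f: open {f} ∋ x has {f} ∩ (A ∖ {f}) = ∅, so x is NOT a limit point.
  x = g: open {g} ∋ x has {g} ∩ (A ∖ {g}) = ∅, so x is NOT a limit point.
Collecting: A' = ∅.


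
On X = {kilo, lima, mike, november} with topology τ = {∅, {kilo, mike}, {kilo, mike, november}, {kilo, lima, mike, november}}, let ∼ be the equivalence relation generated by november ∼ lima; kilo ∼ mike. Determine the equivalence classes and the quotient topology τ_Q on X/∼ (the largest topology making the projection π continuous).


X/∼ = {[kilo=mike], [lima=november]}; |τ_Q| = 3.

Equivalence classes: [kilo=mike], [lima=november].
Quotient map π: X → X/∼ sends kilo ↦ [kilo=mike], lima ↦ [lima=november], mike ↦ [kilo=mike], november ↦ [lima=november].
For each subset V ⊆ X/∼, compute π^{-1}(V) ⊆ X and check whether π^{-1}(V) ∈ τ. V is open in τ_Q iff π^{-1}(V) ∈ τ.
  V = {}: π^{-1}(V) = ∅ ∈ τ ✓.
  V = {[kilo=mike]}: π^{-1}(V) = {kilo, mike} ∈ τ ✓.
  V = {[lima=november]}: π^{-1}(V) = {lima, november} ∉ τ ✗.
  V = {[kilo=mike], [lima=november]}: π^{-1}(V) = {kilo, lima, mike, november} ∈ τ ✓.
Open sets in the quotient: τ_Q = {{}, {[kilo=mike]}, {[kilo=mike], [lima=november]}} (3 elements).


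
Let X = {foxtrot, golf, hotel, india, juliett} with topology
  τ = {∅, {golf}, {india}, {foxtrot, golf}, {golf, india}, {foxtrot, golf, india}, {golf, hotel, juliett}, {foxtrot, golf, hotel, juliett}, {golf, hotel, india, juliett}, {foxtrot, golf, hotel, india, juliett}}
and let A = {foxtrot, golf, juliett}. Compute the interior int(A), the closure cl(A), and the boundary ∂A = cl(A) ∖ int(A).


int(A) = {foxtrot, golf}, cl(A) = {foxtrot, golf, hotel, juliett}, ∂A = {hotel, juliett}.

Closed sets in (X, τ) are complements of opens:
  closed(X, τ) = {∅, {foxtrot}, {india}, {foxtrot, india}, {hotel, juliett}, {foxtrot, hotel, juliett}, {hotel, india, juliett}, {foxtrot, golf, hotel, juliett}, {foxtrot, hotel, india, juliett}, {foxtrot, golf, hotel, india, juliett}}.
int(A) = ⋃ {U ∈ τ : U ⊆ A}. Opens contained in A: ∅, {golf}, {foxtrot, golf}.
Taking the union of these: int(A) = {foxtrot, golf}.
cl(A) = ⋂ {C closed : A ⊆ C}. Closed sets containing A: {foxtrot, golf, hotel, juliett}, {foxtrot, golf, hotel, india, juliett}.
Intersecting these: cl(A) = {foxtrot, golf, hotel, juliett}.
∂A = cl(A) ∖ int(A) = {foxtrot, golf, hotel, juliett} ∖ {foxtrot, golf} = {hotel, juliett}.


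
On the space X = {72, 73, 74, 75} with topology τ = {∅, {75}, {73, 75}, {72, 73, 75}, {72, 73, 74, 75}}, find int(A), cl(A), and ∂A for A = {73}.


int(A) = ∅, cl(A) = {72, 73, 74}, ∂A = {72, 73, 74}.

Closed sets in (X, τ) are complements of opens:
  closed(X, τ) = {∅, {74}, {72, 74}, {72, 73, 74}, {72, 73, 74, 75}}.
int(A) = ⋃ {U ∈ τ : U ⊆ A}. Opens contained in A: ∅.
Taking the union of these: int(A) = ∅.
cl(A) = ⋂ {C closed : A ⊆ C}. Closed sets containing A: {72, 73, 74}, {72, 73, 74, 75}.
Intersecting these: cl(A) = {72, 73, 74}.
∂A = cl(A) ∖ int(A) = {72, 73, 74} ∖ ∅ = {72, 73, 74}.


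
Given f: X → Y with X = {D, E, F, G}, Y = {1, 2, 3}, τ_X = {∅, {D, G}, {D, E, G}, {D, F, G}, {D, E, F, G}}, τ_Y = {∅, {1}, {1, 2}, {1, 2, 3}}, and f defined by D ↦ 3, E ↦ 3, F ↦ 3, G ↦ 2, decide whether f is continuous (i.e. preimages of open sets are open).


f is NOT continuous.

Compute f^{-1}(U) for each U ∈ τ_Y:
  U = ∅: f^{-1}(U) = ∅ ∈ τ_X ✓.
  U = {1}: f^{-1}(U) = ∅ ∈ τ_X ✓.
  U = {1, 2}: f^{-1}(U) = {G} ∉ τ_X ✗.
  U = {1, 2, 3}: f^{-1}(U) = {D, E, F, G} ∈ τ_X ✓.
Found U = {1, 2} with f^{-1}(U) = {G} not in τ_X. Therefore f is NOT continuous.


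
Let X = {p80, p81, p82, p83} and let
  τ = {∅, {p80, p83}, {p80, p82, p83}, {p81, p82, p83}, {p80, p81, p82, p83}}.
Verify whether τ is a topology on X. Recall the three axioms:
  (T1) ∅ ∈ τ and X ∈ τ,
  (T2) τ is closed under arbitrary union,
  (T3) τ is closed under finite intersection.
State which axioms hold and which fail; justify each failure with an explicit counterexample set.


τ is NOT a topology on X.

Axiom (T1): ∅ ∈ τ? Yes; X ∈ τ? Yes.
Axiom (T2/T3): check pairwise unions and intersections of members of τ.
Counterexample for (T3): {p80, p83} ∩ {p81, p82, p83} = {p83} ∉ τ. Therefore τ is NOT a topology.


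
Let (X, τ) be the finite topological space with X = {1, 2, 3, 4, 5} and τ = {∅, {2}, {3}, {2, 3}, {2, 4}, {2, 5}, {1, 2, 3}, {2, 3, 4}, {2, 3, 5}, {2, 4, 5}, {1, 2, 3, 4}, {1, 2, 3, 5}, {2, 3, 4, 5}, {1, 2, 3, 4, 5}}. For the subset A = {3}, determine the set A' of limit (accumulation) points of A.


A' = {1}

For each x ∈ X, list the open sets U ∈ τ with x ∈ U, then check whether U ∩ (A ∖ {x}) ≠ ∅ for every such U.
  x = 1: opens ∋ x are {1, 2, 3}, {1, 2, 3, 4}, {1, 2, 3, 5}, {1, 2, 3, 4, 5}; each meets A ∖ {1}, so x IS a limit point.
  x = 2: open {2} ∋ x has {2} ∩ (A ∖ {2}) = ∅, so x is NOT a limit point.
  x = 3: open {3} ∋ x has {3} ∩ (A ∖ {3}) = ∅, so x is NOT a limit point.
  x = 4: open {2, 4} ∋ x has {2, 4} ∩ (A ∖ {4}) = ∅, so x is NOT a limit point.
  x = 5: open {2, 5} ∋ x has {2, 5} ∩ (A ∖ {5}) = ∅, so x is NOT a limit point.
Collecting: A' = {1}.


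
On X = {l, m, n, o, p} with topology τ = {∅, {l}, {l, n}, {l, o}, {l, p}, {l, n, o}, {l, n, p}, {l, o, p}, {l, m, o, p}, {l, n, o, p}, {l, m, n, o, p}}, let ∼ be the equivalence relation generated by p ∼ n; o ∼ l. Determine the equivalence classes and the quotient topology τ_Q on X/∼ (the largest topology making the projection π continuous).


X/∼ = {[l=o], [m], [n=p]}; |τ_Q| = 4.

Equivalence classes: [l=o], [m], [n=p].
Quotient map π: X → X/∼ sends l ↦ [l=o], m ↦ [m], n ↦ [n=p], o ↦ [l=o], p ↦ [n=p].
For each subset V ⊆ X/∼, compute π^{-1}(V) ⊆ X and check whether π^{-1}(V) ∈ τ. V is open in τ_Q iff π^{-1}(V) ∈ τ.
  V = {}: π^{-1}(V) = ∅ ∈ τ ✓.
  V = {[l=o]}: π^{-1}(V) = {l, o} ∈ τ ✓.
  V = {[m]}: π^{-1}(V) = {m} ∉ τ ✗.
  V = {[l=o], [m]}: π^{-1}(V) = {l, m, o} ∉ τ ✗.
  V = {[n=p]}: π^{-1}(V) = {n, p} ∉ τ ✗.
  V = {[l=o], [n=p]}: π^{-1}(V) = {l, n, o, p} ∈ τ ✓.
  V = {[m], [n=p]}: π^{-1}(V) = {m, n, p} ∉ τ ✗.
  V = {[l=o], [m], [n=p]}: π^{-1}(V) = {l, m, n, o, p} ∈ τ ✓.
Open sets in the quotient: τ_Q = {{}, {[l=o]}, {[l=o], [n=p]}, {[l=o], [m], [n=p]}} (4 elements).
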